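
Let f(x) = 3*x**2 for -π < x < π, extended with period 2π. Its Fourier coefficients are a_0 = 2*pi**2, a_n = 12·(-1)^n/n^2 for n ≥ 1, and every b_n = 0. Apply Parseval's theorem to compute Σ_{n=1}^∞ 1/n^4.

pi**4/90

Parseval: a_0^2/2 + Σ a_n^2 = (1/π) ∫_{-π}^{π} f(x)^2 dx = 18*pi**4/5.
Subtract a_0^2/2 = 2*pi**4: Σ a_n^2 = 8*pi**4/5.
Since a_n^2 = 144/n^4, Σ 1/n^4 = pi**4/90.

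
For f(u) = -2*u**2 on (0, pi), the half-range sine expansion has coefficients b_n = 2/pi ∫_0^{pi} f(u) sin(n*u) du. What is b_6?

2*pi/3

b_6 = 2/pi ∫_0^{pi} (-2*u**2) sin(6*u) du.
Integrating by parts twice (tabular method), an antiderivative of (-2*u**2) sin(6*u) is u**2*cos(6*u)/3 - u*sin(6*u)/9 - cos(6*u)/54; evaluating from 0 to pi: ∫_{0}^{pi} (-2*u**2) sin(6*u) du = (-1/54 + pi**2/3) - (-1/54) = pi**2/3.
Hence b_6 = (2/pi)·(pi**2/3) = 2*pi/3.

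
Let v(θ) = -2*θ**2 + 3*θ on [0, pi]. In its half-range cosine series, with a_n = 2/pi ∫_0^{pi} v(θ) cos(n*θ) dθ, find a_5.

a_5 = 2/pi ∫_0^{pi} (-2*θ**2 + 3*θ) cos(5*θ) dθ.
Integrating by parts twice (tabular method), an antiderivative of (-2*θ**2 + 3*θ) cos(5*θ) is -2*θ**2*sin(5*θ)/5 + 3*θ*sin(5*θ)/5 - 4*θ*cos(5*θ)/25 + 4*sin(5*θ)/125 + 3*cos(5*θ)/25; evaluating from 0 to pi: ∫_{0}^{pi} (-2*θ**2 + 3*θ) cos(5*θ) dθ = (-3/25 + 4*pi/25) - (3/25) = -6/25 + 4*pi/25.
Hence a_5 = (2/pi)·(-6/25 + 4*pi/25) = 4*(-3 + 2*pi)/(25*pi).

4*(-3 + 2*pi)/(25*pi)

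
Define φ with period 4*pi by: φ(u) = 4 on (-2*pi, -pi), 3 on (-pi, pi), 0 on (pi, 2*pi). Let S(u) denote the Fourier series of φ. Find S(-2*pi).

2

At u = -2*pi the one-sided limits are φ(-2*pi^-) = 0 and φ(-2*pi^+) = 4.
By Dirichlet's theorem the series converges to their average, [(0) + (4)]/2 = 2.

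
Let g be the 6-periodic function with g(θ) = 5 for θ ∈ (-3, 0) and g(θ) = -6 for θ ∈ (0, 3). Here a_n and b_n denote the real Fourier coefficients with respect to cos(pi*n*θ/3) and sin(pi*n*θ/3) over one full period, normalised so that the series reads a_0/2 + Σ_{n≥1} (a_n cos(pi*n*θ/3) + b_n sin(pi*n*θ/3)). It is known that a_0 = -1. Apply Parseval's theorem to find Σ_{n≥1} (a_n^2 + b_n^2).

Parseval: a_0^2/2 + Σ_{n≥1} (a_n^2+b_n^2) = 1/3 ∫_{-3}^{3} g(θ)^2 dθ = 61.
Subtract a_0^2/2 = 1/2: Σ (a_n^2+b_n^2) = 121/2.

121/2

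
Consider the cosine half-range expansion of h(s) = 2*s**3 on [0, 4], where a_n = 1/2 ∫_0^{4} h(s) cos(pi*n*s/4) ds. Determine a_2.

192/pi**2

a_2 = 1/2 ∫_0^{4} (2*s**3) cos(pi*s/2) ds.
Integrating by parts three times (tabular method), an antiderivative of (2*s**3) cos(pi*s/2) is 4*s**3*sin(pi*s/2)/pi + 24*s**2*cos(pi*s/2)/pi**2 - 96*s*sin(pi*s/2)/pi**3 - 192*cos(pi*s/2)/pi**4; evaluating from 0 to 4: ∫_{0}^{4} (2*s**3) cos(pi*s/2) ds = (192*(-1 + 2*pi**2)/pi**4) - (-192/pi**4) = 384/pi**2.
Hence a_2 = (1/2)·(384/pi**2) = 192/pi**2.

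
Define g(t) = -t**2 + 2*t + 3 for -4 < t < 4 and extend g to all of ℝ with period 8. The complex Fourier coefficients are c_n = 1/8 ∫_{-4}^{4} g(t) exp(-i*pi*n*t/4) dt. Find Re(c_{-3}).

Since g is real-valued, Re(c_{-3}) = 1/8 ∫_{-4}^{4} g(t) cos(-3*pi*t/4) dt = a_{3}/2.
Integrating by parts twice (tabular method), an antiderivative of (-t**2 + 2*t + 3) cos(-3*pi*t/4) is -4*t**2*sin(3*pi*t/4)/(3*pi) + 8*t*sin(3*pi*t/4)/(3*pi) - 32*t*cos(3*pi*t/4)/(9*pi**2) + 128*sin(3*pi*t/4)/(27*pi**3) + 4*sin(3*pi*t/4)/pi + 32*cos(3*pi*t/4)/(9*pi**2); evaluating from -4 to 4: ∫_{-4}^{4} (-t**2 + 2*t + 3) cos(-3*pi*t/4) dt = (32/(3*pi**2)) - (-160/(9*pi**2)) = 256/(9*pi**2).
Hence Re(c_{-3}) = (1/8)·(256/(9*pi**2)) = 32/(9*pi**2).

32/(9*pi**2)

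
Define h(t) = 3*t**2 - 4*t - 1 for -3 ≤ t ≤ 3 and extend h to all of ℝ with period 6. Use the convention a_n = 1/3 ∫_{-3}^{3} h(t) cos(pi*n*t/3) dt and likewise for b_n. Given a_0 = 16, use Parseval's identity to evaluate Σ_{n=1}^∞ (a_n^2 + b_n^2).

1128/5

Parseval: a_0^2/2 + Σ_{n≥1} (a_n^2+b_n^2) = 1/3 ∫_{-3}^{3} h(t)^2 dt = 1768/5.
Subtract a_0^2/2 = 128: Σ (a_n^2+b_n^2) = 1128/5.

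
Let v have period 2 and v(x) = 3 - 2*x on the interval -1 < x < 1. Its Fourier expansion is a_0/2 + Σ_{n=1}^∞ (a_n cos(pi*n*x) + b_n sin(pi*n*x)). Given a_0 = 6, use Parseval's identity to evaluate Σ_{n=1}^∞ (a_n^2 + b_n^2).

Parseval: a_0^2/2 + Σ_{n≥1} (a_n^2+b_n^2) = ∫_{-1}^{1} v(x)^2 dx = 62/3.
Subtract a_0^2/2 = 18: Σ (a_n^2+b_n^2) = 8/3.

8/3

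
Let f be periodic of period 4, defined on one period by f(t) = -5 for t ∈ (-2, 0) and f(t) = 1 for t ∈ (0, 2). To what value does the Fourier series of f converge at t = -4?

-2

t = -4 differs from t = 0 by -1 full period(s), and the series is 4-periodic.
At t = 0 the one-sided limits are f(0^-) = -5 and f(0^+) = 1.
By Dirichlet's theorem the series converges to their average, [(-5) + (1)]/2 = -2.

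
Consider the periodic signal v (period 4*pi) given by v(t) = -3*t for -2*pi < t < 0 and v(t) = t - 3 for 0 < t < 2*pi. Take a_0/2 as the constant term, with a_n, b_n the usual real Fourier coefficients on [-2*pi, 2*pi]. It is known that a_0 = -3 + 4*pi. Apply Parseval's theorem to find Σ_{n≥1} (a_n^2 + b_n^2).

9/2 + 6*pi + 16*pi**2/3

Parseval: a_0^2/2 + Σ_{n≥1} (a_n^2+b_n^2) = (1/(2*pi)) ∫_{-2*pi}^{2*pi} v(t)^2 dt = -6*pi + 9 + 40*pi**2/3.
Subtract a_0^2/2 = (3 - 4*pi)**2/2: Σ (a_n^2+b_n^2) = 9/2 + 6*pi + 16*pi**2/3.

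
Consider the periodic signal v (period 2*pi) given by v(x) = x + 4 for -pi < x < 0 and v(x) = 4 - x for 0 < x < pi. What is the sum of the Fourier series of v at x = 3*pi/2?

x = 3*pi/2 differs from x = -pi/2 by 1 full period(s), and the series is 2*pi-periodic.
v is continuous at x = -pi/2 with value 4 - pi/2, so the series converges to 4 - pi/2 there.

4 - pi/2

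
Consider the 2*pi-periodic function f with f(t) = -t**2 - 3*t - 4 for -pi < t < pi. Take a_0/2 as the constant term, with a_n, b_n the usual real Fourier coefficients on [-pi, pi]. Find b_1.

b_1 = 1/pi ∫_{-pi}^{pi} f(t) sin(t) dt.
Integrating by parts twice (tabular method), an antiderivative of (-t**2 - 3*t - 4) sin(t) is t**2*cos(t) - 2*t*sin(t) + 3*t*cos(t) - 3*sin(t) + 2*cos(t); evaluating from -pi to pi: ∫_{-pi}^{pi} (-t**2 - 3*t - 4) sin(t) dt = (-pi**2 - 3*pi - 2) - (-pi**2 - 2 + 3*pi) = -6*pi.
Hence b_1 = (1/pi)·(-6*pi) = -6.

-6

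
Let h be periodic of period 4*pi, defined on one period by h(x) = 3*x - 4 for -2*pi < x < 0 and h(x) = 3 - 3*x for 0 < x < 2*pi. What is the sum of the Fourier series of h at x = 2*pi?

At x = 2*pi the one-sided limits are h(2*pi^-) = 3 - 6*pi and h(2*pi^+) = -6*pi - 4.
By Dirichlet's theorem the series converges to their average, [(3 - 6*pi) + (-6*pi - 4)]/2 = -6*pi - 1/2.

-6*pi - 1/2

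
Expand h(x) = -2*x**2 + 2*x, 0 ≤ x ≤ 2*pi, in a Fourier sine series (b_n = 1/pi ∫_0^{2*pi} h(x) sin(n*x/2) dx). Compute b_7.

8*(-98*pi**2 + 8 + 49*pi)/(343*pi)

b_7 = 1/pi ∫_0^{2*pi} (-2*x**2 + 2*x) sin(7*x/2) dx.
Integrating by parts twice (tabular method), an antiderivative of (-2*x**2 + 2*x) sin(7*x/2) is 4*x**2*cos(7*x/2)/7 - 16*x*sin(7*x/2)/49 - 4*x*cos(7*x/2)/7 + 8*sin(7*x/2)/49 - 32*cos(7*x/2)/343; evaluating from 0 to 2*pi: ∫_{0}^{2*pi} (-2*x**2 + 2*x) sin(7*x/2) dx = (-16*pi**2/7 + 32/343 + 8*pi/7) - (-32/343) = -16*pi**2/7 + 64/343 + 8*pi/7.
Hence b_7 = (1/pi)·(-16*pi**2/7 + 64/343 + 8*pi/7) = 8*(-98*pi**2 + 8 + 49*pi)/(343*pi).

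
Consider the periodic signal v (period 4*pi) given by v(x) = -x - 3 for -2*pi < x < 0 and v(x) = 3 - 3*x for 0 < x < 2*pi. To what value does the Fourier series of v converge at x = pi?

3 - 3*pi

v is continuous at x = pi with value 3 - 3*pi, so the series converges to 3 - 3*pi there.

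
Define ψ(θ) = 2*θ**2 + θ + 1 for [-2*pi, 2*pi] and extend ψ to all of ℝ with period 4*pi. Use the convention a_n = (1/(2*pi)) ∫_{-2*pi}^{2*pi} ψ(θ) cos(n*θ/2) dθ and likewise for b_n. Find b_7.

b_7 = (1/(2*pi)) ∫_{-2*pi}^{2*pi} ψ(θ) sin(7*θ/2) dθ.
Integrating by parts twice (tabular method), an antiderivative of (2*θ**2 + θ + 1) sin(7*θ/2) is -4*θ**2*cos(7*θ/2)/7 + 16*θ*sin(7*θ/2)/49 - 2*θ*cos(7*θ/2)/7 + 4*sin(7*θ/2)/49 - 66*cos(7*θ/2)/343; evaluating from -2*pi to 2*pi: ∫_{-2*pi}^{2*pi} (2*θ**2 + θ + 1) sin(7*θ/2) dθ = (66/343 + 4*pi/7 + 16*pi**2/7) - (-4*pi/7 + 66/343 + 16*pi**2/7) = 8*pi/7.
Hence b_7 = (1/(2*pi))·(8*pi/7) = 4/7.

4/7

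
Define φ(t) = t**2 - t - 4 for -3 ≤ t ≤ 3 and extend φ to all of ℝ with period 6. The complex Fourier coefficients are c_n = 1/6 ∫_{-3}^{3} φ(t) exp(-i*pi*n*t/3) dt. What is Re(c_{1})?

Since φ is real-valued, Re(c_{1}) = 1/6 ∫_{-3}^{3} φ(t) cos(pi*t/3) dt = a_{1}/2.
Integrating by parts twice (tabular method), an antiderivative of (t**2 - t - 4) cos(pi*t/3) is 3*t**2*sin(pi*t/3)/pi - 3*t*sin(pi*t/3)/pi + 18*t*cos(pi*t/3)/pi**2 - 12*sin(pi*t/3)/pi - 54*sin(pi*t/3)/pi**3 - 9*cos(pi*t/3)/pi**2; evaluating from -3 to 3: ∫_{-3}^{3} (t**2 - t - 4) cos(pi*t/3) dt = (-45/pi**2) - (63/pi**2) = -108/pi**2.
Hence Re(c_{1}) = (1/6)·(-108/pi**2) = -18/pi**2.

-18/pi**2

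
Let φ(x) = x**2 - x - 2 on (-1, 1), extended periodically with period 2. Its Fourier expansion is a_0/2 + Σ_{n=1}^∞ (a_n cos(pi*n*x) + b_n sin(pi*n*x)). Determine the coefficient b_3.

b_3 = ∫_{-1}^{1} φ(x) sin(3*pi*x) dx.
Integrating by parts twice (tabular method), an antiderivative of (x**2 - x - 2) sin(3*pi*x) is -x**2*cos(3*pi*x)/(3*pi) + 2*x*sin(3*pi*x)/(9*pi**2) + x*cos(3*pi*x)/(3*pi) - sin(3*pi*x)/(9*pi**2) + 2*cos(3*pi*x)/(27*pi**3) + 2*cos(3*pi*x)/(3*pi); evaluating from -1 to 1: ∫_{-1}^{1} (x**2 - x - 2) sin(3*pi*x) dx = (2*(-9*pi**2 - 1)/(27*pi**3)) - (-2/(27*pi**3)) = -2/(3*pi).
Hence b_3 = -2/(3*pi).

-2/(3*pi)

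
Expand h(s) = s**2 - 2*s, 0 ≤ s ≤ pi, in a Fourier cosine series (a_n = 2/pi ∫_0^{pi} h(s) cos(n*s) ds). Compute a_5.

4*(2 - pi)/(25*pi)

a_5 = 2/pi ∫_0^{pi} (s**2 - 2*s) cos(5*s) ds.
Integrating by parts twice (tabular method), an antiderivative of (s**2 - 2*s) cos(5*s) is s**2*sin(5*s)/5 - 2*s*sin(5*s)/5 + 2*s*cos(5*s)/25 - 2*sin(5*s)/125 - 2*cos(5*s)/25; evaluating from 0 to pi: ∫_{0}^{pi} (s**2 - 2*s) cos(5*s) ds = (2/25 - 2*pi/25) - (-2/25) = 4/25 - 2*pi/25.
Hence a_5 = (2/pi)·(4/25 - 2*pi/25) = 4*(2 - pi)/(25*pi).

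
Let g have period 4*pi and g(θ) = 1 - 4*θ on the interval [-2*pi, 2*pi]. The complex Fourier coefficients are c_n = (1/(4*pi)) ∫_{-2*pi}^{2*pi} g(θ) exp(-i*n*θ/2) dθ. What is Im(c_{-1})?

Since g is real-valued, Im(c_{-1}) = -(1/(4*pi)) ∫_{-2*pi}^{2*pi} g(θ) sin(-θ/2) dθ = b_{1}/2.
Integrating by parts (boundary term plus one more integral), an antiderivative of (1 - 4*θ) sin(-θ/2) is -8*θ*cos(θ/2) + 16*sin(θ/2) + 2*cos(θ/2); evaluating from -2*pi to 2*pi: ∫_{-2*pi}^{2*pi} (1 - 4*θ) sin(-θ/2) dθ = (-2 + 16*pi) - (-16*pi - 2) = 32*pi.
Hence Im(c_{-1}) = (-1/(4*pi))·(32*pi) = -8.

-8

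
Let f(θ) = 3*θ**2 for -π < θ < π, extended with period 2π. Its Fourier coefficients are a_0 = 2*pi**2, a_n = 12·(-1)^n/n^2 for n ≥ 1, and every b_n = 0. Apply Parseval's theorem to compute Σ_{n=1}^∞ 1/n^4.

pi**4/90

Parseval: a_0^2/2 + Σ a_n^2 = (1/π) ∫_{-π}^{π} f(θ)^2 dθ = 18*pi**4/5.
Subtract a_0^2/2 = 2*pi**4: Σ a_n^2 = 8*pi**4/5.
Since a_n^2 = 144/n^4, Σ 1/n^4 = pi**4/90.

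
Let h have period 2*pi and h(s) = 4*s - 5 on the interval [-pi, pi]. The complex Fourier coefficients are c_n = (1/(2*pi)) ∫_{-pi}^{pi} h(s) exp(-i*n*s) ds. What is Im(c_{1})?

-4

Since h is real-valued, Im(c_{1}) = -(1/(2*pi)) ∫_{-pi}^{pi} h(s) sin(s) ds = -b_{1}/2.
Integrating by parts (boundary term plus one more integral), an antiderivative of (4*s - 5) sin(s) is -4*s*cos(s) + 4*sin(s) + 5*cos(s); evaluating from -pi to pi: ∫_{-pi}^{pi} (4*s - 5) sin(s) ds = (-5 + 4*pi) - (-4*pi - 5) = 8*pi.
Hence Im(c_{1}) = (-1/(2*pi))·(8*pi) = -4.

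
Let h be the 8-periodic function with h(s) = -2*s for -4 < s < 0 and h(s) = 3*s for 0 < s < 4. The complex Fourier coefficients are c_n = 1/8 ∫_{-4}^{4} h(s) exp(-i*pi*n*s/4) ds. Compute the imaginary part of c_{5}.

Since h is real-valued, Im(c_{5}) = -1/8 ∫_{-4}^{4} h(s) sin(5*pi*s/4) ds = -b_{5}/2.
Split the integral at the breakpoints.
Integrating by parts (boundary term plus one more integral), an antiderivative of (-2*s) sin(5*pi*s/4) is 8*s*cos(5*pi*s/4)/(5*pi) - 32*sin(5*pi*s/4)/(25*pi**2); evaluating from -4 to 0: ∫_{-4}^{0} (-2*s) sin(5*pi*s/4) ds = (0) - (32/(5*pi)) = -32/(5*pi).
Integrating by parts (boundary term plus one more integral), an antiderivative of (3*s) sin(5*pi*s/4) is -12*s*cos(5*pi*s/4)/(5*pi) + 48*sin(5*pi*s/4)/(25*pi**2); evaluating from 0 to 4: ∫_{0}^{4} (3*s) sin(5*pi*s/4) ds = (48/(5*pi)) - (0) = 48/(5*pi).
So ∫_{-4}^{4} h(s) sin(5*pi*s/4) ds = 16/(5*pi).
Hence Im(c_{5}) = (-1/8)·(16/(5*pi)) = -2/(5*pi).

-2/(5*pi)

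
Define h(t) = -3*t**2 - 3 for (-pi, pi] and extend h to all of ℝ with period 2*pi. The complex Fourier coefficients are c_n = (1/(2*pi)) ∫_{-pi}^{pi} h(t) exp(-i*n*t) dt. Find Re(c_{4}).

-3/8

Since h is real-valued, Re(c_{4}) = (1/(2*pi)) ∫_{-pi}^{pi} h(t) cos(4*t) dt = a_{4}/2.
h is even and cos(4*t) is even, so the integrand is even: ∫_{-pi}^{pi} h(t) cos(4*t) dt = 2∫_0^{pi} h(t) cos(4*t) dt.
Integrating by parts twice (tabular method), an antiderivative of (-3*t**2 - 3) cos(4*t) is -3*t**2*sin(4*t)/4 - 3*t*cos(4*t)/8 - 21*sin(4*t)/32; evaluating from 0 to pi: ∫_{0}^{pi} (-3*t**2 - 3) cos(4*t) dt = (-3*pi/8) - (0) = -3*pi/8.
So ∫_{-pi}^{pi} h(t) cos(4*t) dt = -3*pi/4.
Hence Re(c_{4}) = (1/(2*pi))·(-3*pi/4) = -3/8.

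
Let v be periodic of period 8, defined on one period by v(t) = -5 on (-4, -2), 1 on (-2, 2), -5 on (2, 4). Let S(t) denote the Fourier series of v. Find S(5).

t = 5 differs from t = -3 by 1 full period(s), and the series is 8-periodic.
v is continuous at t = -3 with value -5, so the series converges to -5 there.

-5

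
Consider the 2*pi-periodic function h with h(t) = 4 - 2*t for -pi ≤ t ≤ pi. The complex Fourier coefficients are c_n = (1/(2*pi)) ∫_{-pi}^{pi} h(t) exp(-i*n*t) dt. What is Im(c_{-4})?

Since h is real-valued, Im(c_{-4}) = -(1/(2*pi)) ∫_{-pi}^{pi} h(t) sin(-4*t) dt = b_{4}/2.
Integrating by parts (boundary term plus one more integral), an antiderivative of (4 - 2*t) sin(-4*t) is -t*cos(4*t)/2 + sin(4*t)/8 + cos(4*t); evaluating from -pi to pi: ∫_{-pi}^{pi} (4 - 2*t) sin(-4*t) dt = (1 - pi/2) - (1 + pi/2) = -pi.
Hence Im(c_{-4}) = (-1/(2*pi))·(-pi) = 1/2.

1/2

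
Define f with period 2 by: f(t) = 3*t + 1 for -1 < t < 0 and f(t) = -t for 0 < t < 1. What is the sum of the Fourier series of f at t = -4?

t = -4 differs from t = 0 by -2 full period(s), and the series is 2-periodic.
At t = 0 the one-sided limits are f(0^-) = 1 and f(0^+) = 0.
By Dirichlet's theorem the series converges to their average, [(1) + (0)]/2 = 1/2.

1/2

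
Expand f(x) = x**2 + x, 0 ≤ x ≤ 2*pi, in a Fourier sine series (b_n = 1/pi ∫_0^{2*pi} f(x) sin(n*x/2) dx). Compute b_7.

4*(-8 + 49*pi + 98*pi**2)/(343*pi)

b_7 = 1/pi ∫_0^{2*pi} (x**2 + x) sin(7*x/2) dx.
Integrating by parts twice (tabular method), an antiderivative of (x**2 + x) sin(7*x/2) is -2*x**2*cos(7*x/2)/7 + 8*x*sin(7*x/2)/49 - 2*x*cos(7*x/2)/7 + 4*sin(7*x/2)/49 + 16*cos(7*x/2)/343; evaluating from 0 to 2*pi: ∫_{0}^{2*pi} (x**2 + x) sin(7*x/2) dx = (-16/343 + 4*pi/7 + 8*pi**2/7) - (16/343) = -32/343 + 4*pi/7 + 8*pi**2/7.
Hence b_7 = (1/pi)·(-32/343 + 4*pi/7 + 8*pi**2/7) = 4*(-8 + 49*pi + 98*pi**2)/(343*pi).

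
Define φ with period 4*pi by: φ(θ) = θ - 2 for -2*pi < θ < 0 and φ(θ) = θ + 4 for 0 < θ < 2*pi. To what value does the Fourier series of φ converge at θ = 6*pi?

θ = 6*pi differs from θ = 2*pi by 1 full period(s), and the series is 4*pi-periodic.
At θ = 2*pi the one-sided limits are φ(2*pi^-) = 4 + 2*pi and φ(2*pi^+) = -2*pi - 2.
By Dirichlet's theorem the series converges to their average, [(4 + 2*pi) + (-2*pi - 2)]/2 = 1.

1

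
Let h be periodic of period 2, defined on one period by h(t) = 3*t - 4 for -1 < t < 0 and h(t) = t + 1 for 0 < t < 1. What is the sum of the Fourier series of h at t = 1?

At t = 1 the one-sided limits are h(1^-) = 2 and h(1^+) = -7.
By Dirichlet's theorem the series converges to their average, [(2) + (-7)]/2 = -5/2.

-5/2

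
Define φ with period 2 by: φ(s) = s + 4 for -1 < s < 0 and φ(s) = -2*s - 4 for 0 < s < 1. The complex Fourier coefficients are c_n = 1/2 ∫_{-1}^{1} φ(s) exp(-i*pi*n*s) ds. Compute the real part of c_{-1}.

Since φ is real-valued, Re(c_{-1}) = 1/2 ∫_{-1}^{1} φ(s) cos(-pi*s) ds = a_{1}/2.
Split the integral at the breakpoints.
Integrating by parts (boundary term plus one more integral), an antiderivative of (s + 4) cos(-pi*s) is s*sin(pi*s)/pi + 4*sin(pi*s)/pi + cos(pi*s)/pi**2; evaluating from -1 to 0: ∫_{-1}^{0} (s + 4) cos(-pi*s) ds = (pi**(-2)) - (-1/pi**2) = 2/pi**2.
Integrating by parts (boundary term plus one more integral), an antiderivative of (-2*s - 4) cos(-pi*s) is -2*s*sin(pi*s)/pi - 4*sin(pi*s)/pi - 2*cos(pi*s)/pi**2; evaluating from 0 to 1: ∫_{0}^{1} (-2*s - 4) cos(-pi*s) ds = (2/pi**2) - (-2/pi**2) = 4/pi**2.
So ∫_{-1}^{1} φ(s) cos(-pi*s) ds = 6/pi**2.
Hence Re(c_{-1}) = (1/2)·(6/pi**2) = 3/pi**2.

3/pi**2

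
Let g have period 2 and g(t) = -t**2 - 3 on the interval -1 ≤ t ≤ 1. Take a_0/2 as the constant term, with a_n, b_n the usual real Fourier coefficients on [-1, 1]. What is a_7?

a_7 = ∫_{-1}^{1} g(t) cos(7*pi*t) dt.
g is even and cos(7*pi*t) is even, so the integrand is even and a_7 = 2 ∫_0^{1} g(t) cos(7*pi*t) dt.
Integrating by parts twice (tabular method), an antiderivative of (-t**2 - 3) cos(7*pi*t) is -t**2*sin(7*pi*t)/(7*pi) - 2*t*cos(7*pi*t)/(49*pi**2) - 3*sin(7*pi*t)/(7*pi) + 2*sin(7*pi*t)/(343*pi**3); evaluating from 0 to 1: ∫_{0}^{1} (-t**2 - 3) cos(7*pi*t) dt = (2/(49*pi**2)) - (0) = 2/(49*pi**2).
Hence a_7 = 2·(2/(49*pi**2)) = 4/(49*pi**2).

4/(49*pi**2)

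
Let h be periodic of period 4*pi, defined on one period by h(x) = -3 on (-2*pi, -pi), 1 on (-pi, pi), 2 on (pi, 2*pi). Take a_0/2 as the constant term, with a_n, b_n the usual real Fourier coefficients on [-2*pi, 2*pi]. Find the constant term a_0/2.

a_0 = (1/(2*pi)) ∫_{-2*pi}^{2*pi} h(x) dx = (1/(2*pi)) · (pi) = 1/2.
So the constant term a_0/2 = 1/4.

1/4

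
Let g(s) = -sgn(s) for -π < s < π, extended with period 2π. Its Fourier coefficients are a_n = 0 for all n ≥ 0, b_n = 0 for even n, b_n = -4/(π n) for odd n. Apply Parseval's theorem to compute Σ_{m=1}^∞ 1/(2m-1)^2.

pi**2/8

Parseval: Σ b_n^2 = (1/π) ∫_{-π}^{π} g(s)^2 ds = 2.
Only odd n contribute, with b_n^2 = 16/(π^2 n^2), so Σ_{m≥1} 1/(2m-1)^2 = π^2·(2)/16 = pi**2/8.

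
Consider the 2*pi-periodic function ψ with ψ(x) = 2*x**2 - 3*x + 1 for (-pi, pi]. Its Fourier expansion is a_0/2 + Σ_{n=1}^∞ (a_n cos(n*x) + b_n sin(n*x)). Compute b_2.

b_2 = 1/pi ∫_{-pi}^{pi} ψ(x) sin(2*x) dx.
Integrating by parts twice (tabular method), an antiderivative of (2*x**2 - 3*x + 1) sin(2*x) is -x**2*cos(2*x) + x*sin(2*x) + 3*x*cos(2*x)/2 - 3*sin(2*x)/4; evaluating from -pi to pi: ∫_{-pi}^{pi} (2*x**2 - 3*x + 1) sin(2*x) dx = (pi*(3 - 2*pi)/2) - (-pi*(3 + 2*pi)/2) = 3*pi.
Hence b_2 = (1/pi)·(3*pi) = 3.

3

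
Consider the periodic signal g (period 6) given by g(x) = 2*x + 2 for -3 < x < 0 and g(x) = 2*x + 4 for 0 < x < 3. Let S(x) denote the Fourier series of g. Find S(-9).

x = -9 differs from x = -3 by -1 full period(s), and the series is 6-periodic.
At x = -3 the one-sided limits are g(-3^-) = 10 and g(-3^+) = -4.
By Dirichlet's theorem the series converges to their average, [(10) + (-4)]/2 = 3.

3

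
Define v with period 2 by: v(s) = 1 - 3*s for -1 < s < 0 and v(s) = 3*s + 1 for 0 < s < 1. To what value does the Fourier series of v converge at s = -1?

v is continuous at s = -1 with value 4, so the series converges to 4 there.

4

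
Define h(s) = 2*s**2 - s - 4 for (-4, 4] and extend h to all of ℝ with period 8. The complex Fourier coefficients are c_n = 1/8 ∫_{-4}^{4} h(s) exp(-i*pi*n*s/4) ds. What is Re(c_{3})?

Since h is real-valued, Re(c_{3}) = 1/8 ∫_{-4}^{4} h(s) cos(3*pi*s/4) ds = a_{3}/2.
Integrating by parts twice (tabular method), an antiderivative of (2*s**2 - s - 4) cos(3*pi*s/4) is 8*s**2*sin(3*pi*s/4)/(3*pi) - 4*s*sin(3*pi*s/4)/(3*pi) + 64*s*cos(3*pi*s/4)/(9*pi**2) - 16*sin(3*pi*s/4)/(3*pi) - 256*sin(3*pi*s/4)/(27*pi**3) - 16*cos(3*pi*s/4)/(9*pi**2); evaluating from -4 to 4: ∫_{-4}^{4} (2*s**2 - s - 4) cos(3*pi*s/4) ds = (-80/(3*pi**2)) - (272/(9*pi**2)) = -512/(9*pi**2).
Hence Re(c_{3}) = (1/8)·(-512/(9*pi**2)) = -64/(9*pi**2).

-64/(9*pi**2)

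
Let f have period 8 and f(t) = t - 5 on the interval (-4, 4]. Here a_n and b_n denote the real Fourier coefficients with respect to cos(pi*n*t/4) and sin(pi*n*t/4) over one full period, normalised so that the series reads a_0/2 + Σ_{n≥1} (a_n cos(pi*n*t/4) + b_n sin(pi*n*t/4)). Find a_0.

a_0 = 1/4 ∫_{-4}^{4} f(t) dt = 1/4 · (-40) = -10.

-10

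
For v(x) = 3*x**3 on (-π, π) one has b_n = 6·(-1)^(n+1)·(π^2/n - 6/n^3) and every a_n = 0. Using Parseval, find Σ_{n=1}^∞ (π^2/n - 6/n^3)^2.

pi**6/14

Parseval: Σ b_n^2 = (1/π) ∫_{-π}^{π} v(x)^2 dx = 18*pi**6/7.
b_n^2 = 36·(π^2/n - 6/n^3)^2, so the sum equals (18*pi**6/7)/36 = pi**6/14.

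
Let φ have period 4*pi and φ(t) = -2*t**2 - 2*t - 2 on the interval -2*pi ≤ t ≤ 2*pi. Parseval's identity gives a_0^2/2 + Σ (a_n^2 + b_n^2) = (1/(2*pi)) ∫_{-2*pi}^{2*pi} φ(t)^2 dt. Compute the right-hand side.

(1/(2*pi)) ∫_{-2*pi}^{2*pi} φ(t)^2 dt = (1/(2*pi)) · (16*pi + 64*pi**3 + 256*pi**5/5) = 8 + 32*pi**2 + 128*pi**4/5.

8 + 32*pi**2 + 128*pi**4/5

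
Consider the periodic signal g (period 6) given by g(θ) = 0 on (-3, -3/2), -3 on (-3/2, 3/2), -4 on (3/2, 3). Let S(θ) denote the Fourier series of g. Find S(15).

-2

θ = 15 differs from θ = 3 by 2 full period(s), and the series is 6-periodic.
At θ = 3 the one-sided limits are g(3^-) = -4 and g(3^+) = 0.
By Dirichlet's theorem the series converges to their average, [(-4) + (0)]/2 = -2.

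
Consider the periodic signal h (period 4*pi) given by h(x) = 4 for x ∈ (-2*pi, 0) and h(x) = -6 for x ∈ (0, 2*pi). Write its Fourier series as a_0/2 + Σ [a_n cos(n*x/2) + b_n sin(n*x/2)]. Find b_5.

-4/pi

b_5 = (1/(2*pi)) ∫_{-2*pi}^{2*pi} h(x) sin(5*x/2) dx.
Split the integral at the breakpoints.
Directly, an antiderivative of (4) sin(5*x/2) is -8*cos(5*x/2)/5; evaluating from -2*pi to 0: ∫_{-2*pi}^{0} (4) sin(5*x/2) dx = (-8/5) - (8/5) = -16/5.
Directly, an antiderivative of (-6) sin(5*x/2) is 12*cos(5*x/2)/5; evaluating from 0 to 2*pi: ∫_{0}^{2*pi} (-6) sin(5*x/2) dx = (-12/5) - (12/5) = -24/5.
Summing the pieces and multiplying by (1/(2*pi)) gives b_5 = -4/pi.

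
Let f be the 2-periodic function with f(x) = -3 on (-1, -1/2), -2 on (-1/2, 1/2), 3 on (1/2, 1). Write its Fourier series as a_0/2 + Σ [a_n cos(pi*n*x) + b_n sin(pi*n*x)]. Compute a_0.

-2

a_0 = ∫_{-1}^{1} f(x) dx = -2.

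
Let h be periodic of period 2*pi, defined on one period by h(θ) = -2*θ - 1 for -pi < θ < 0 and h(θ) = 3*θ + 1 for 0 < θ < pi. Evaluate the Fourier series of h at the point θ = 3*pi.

5*pi/2

θ = 3*pi differs from θ = -pi by 2 full period(s), and the series is 2*pi-periodic.
At θ = -pi the one-sided limits are h(-pi^-) = 1 + 3*pi and h(-pi^+) = -1 + 2*pi.
By Dirichlet's theorem the series converges to their average, [(1 + 3*pi) + (-1 + 2*pi)]/2 = 5*pi/2.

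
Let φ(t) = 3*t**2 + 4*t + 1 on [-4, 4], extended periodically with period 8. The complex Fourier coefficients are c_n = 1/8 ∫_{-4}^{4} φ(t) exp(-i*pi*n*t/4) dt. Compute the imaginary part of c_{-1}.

16/pi

Since φ is real-valued, Im(c_{-1}) = -1/8 ∫_{-4}^{4} φ(t) sin(-pi*t/4) dt = b_{1}/2.
Integrating by parts twice (tabular method), an antiderivative of (3*t**2 + 4*t + 1) sin(-pi*t/4) is 12*t**2*cos(pi*t/4)/pi - 96*t*sin(pi*t/4)/pi**2 + 16*t*cos(pi*t/4)/pi - 64*sin(pi*t/4)/pi**2 - 384*cos(pi*t/4)/pi**3 + 4*cos(pi*t/4)/pi; evaluating from -4 to 4: ∫_{-4}^{4} (3*t**2 + 4*t + 1) sin(-pi*t/4) dt = (-260/pi + 384/pi**3) - (-132/pi + 384/pi**3) = -128/pi.
Hence Im(c_{-1}) = (-1/8)·(-128/pi) = 16/pi.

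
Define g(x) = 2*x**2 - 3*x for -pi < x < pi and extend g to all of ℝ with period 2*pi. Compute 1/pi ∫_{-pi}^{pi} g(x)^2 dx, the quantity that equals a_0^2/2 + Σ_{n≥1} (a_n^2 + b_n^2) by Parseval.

1/pi ∫_{-pi}^{pi} g(x)^2 dx = 1/pi · (pi**3*(6 + 8*pi**2/5)) = pi**2*(6 + 8*pi**2/5).

pi**2*(6 + 8*pi**2/5)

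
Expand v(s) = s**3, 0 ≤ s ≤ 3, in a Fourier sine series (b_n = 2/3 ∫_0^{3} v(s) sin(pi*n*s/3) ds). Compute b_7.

54*(-6 + 49*pi**2)/(343*pi**3)

b_7 = 2/3 ∫_0^{3} (s**3) sin(7*pi*s/3) ds.
Integrating by parts three times (tabular method), an antiderivative of (s**3) sin(7*pi*s/3) is -3*s**3*cos(7*pi*s/3)/(7*pi) + 27*s**2*sin(7*pi*s/3)/(49*pi**2) + 162*s*cos(7*pi*s/3)/(343*pi**3) - 486*sin(7*pi*s/3)/(2401*pi**4); evaluating from 0 to 3: ∫_{0}^{3} (s**3) sin(7*pi*s/3) ds = (81*(-6 + 49*pi**2)/(343*pi**3)) - (0) = 81*(-6 + 49*pi**2)/(343*pi**3).
Hence b_7 = (2/3)·(81*(-6 + 49*pi**2)/(343*pi**3)) = 54*(-6 + 49*pi**2)/(343*pi**3).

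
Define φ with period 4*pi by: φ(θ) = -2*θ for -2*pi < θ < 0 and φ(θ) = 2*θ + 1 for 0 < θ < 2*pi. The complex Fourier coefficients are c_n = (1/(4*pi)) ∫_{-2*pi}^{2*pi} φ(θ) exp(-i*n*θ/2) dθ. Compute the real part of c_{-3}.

-8/(9*pi)

Since φ is real-valued, Re(c_{-3}) = (1/(4*pi)) ∫_{-2*pi}^{2*pi} φ(θ) cos(-3*θ/2) dθ = a_{3}/2.
Split the integral at the breakpoints.
Integrating by parts (boundary term plus one more integral), an antiderivative of (-2*θ) cos(-3*θ/2) is -4*θ*sin(3*θ/2)/3 - 8*cos(3*θ/2)/9; evaluating from -2*pi to 0: ∫_{-2*pi}^{0} (-2*θ) cos(-3*θ/2) dθ = (-8/9) - (8/9) = -16/9.
Integrating by parts (boundary term plus one more integral), an antiderivative of (2*θ + 1) cos(-3*θ/2) is 4*θ*sin(3*θ/2)/3 + 2*sin(3*θ/2)/3 + 8*cos(3*θ/2)/9; evaluating from 0 to 2*pi: ∫_{0}^{2*pi} (2*θ + 1) cos(-3*θ/2) dθ = (-8/9) - (8/9) = -16/9.
So ∫_{-2*pi}^{2*pi} φ(θ) cos(-3*θ/2) dθ = -32/9.
Hence Re(c_{-3}) = (1/(4*pi))·(-32/9) = -8/(9*pi).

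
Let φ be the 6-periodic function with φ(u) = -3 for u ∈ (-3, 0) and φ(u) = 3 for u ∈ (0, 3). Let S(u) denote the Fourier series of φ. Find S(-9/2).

3

u = -9/2 differs from u = 3/2 by -1 full period(s), and the series is 6-periodic.
φ is continuous at u = 3/2 with value 3, so the series converges to 3 there.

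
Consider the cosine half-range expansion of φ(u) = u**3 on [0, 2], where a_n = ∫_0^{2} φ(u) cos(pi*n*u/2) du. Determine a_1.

a_1 = ∫_0^{2} (u**3) cos(pi*u/2) du.
Integrating by parts three times (tabular method), an antiderivative of (u**3) cos(pi*u/2) is 2*u**3*sin(pi*u/2)/pi + 12*u**2*cos(pi*u/2)/pi**2 - 48*u*sin(pi*u/2)/pi**3 - 96*cos(pi*u/2)/pi**4; evaluating from 0 to 2: ∫_{0}^{2} (u**3) cos(pi*u/2) du = (48*(2 - pi**2)/pi**4) - (-96/pi**4) = 48*(4 - pi**2)/pi**4.
Hence a_1 = 48*(4 - pi**2)/pi**4.

48*(4 - pi**2)/pi**4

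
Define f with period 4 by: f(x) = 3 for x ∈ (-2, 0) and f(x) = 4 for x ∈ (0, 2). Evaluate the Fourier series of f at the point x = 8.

x = 8 differs from x = 0 by 2 full period(s), and the series is 4-periodic.
At x = 0 the one-sided limits are f(0^-) = 3 and f(0^+) = 4.
By Dirichlet's theorem the series converges to their average, [(3) + (4)]/2 = 7/2.

7/2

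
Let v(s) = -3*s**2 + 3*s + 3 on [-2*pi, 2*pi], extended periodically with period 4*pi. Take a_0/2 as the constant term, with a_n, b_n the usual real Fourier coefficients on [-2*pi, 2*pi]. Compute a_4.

a_4 = (1/(2*pi)) ∫_{-2*pi}^{2*pi} v(s) cos(2*s) ds.
Integrating by parts twice (tabular method), an antiderivative of (-3*s**2 + 3*s + 3) cos(2*s) is -3*s**2*sin(2*s)/2 + 3*s*sin(2*s)/2 - 3*s*cos(2*s)/2 + 9*sin(2*s)/4 + 3*cos(2*s)/4; evaluating from -2*pi to 2*pi: ∫_{-2*pi}^{2*pi} (-3*s**2 + 3*s + 3) cos(2*s) ds = (3/4 - 3*pi) - (3/4 + 3*pi) = -6*pi.
Hence a_4 = (1/(2*pi))·(-6*pi) = -3.

-3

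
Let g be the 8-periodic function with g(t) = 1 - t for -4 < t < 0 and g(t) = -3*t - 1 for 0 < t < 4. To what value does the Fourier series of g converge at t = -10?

t = -10 differs from t = -2 by -1 full period(s), and the series is 8-periodic.
g is continuous at t = -2 with value 3, so the series converges to 3 there.

3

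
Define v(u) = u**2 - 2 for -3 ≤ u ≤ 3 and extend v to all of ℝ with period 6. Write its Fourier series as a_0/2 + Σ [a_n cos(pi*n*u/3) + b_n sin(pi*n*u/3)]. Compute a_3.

-4/pi**2

a_3 = 1/3 ∫_{-3}^{3} v(u) cos(pi*u) du.
v is even and cos(pi*u) is even, so the integrand is even and a_3 = 2/3 ∫_0^{3} v(u) cos(pi*u) du.
Integrating by parts twice (tabular method), an antiderivative of (u**2 - 2) cos(pi*u) is u**2*sin(pi*u)/pi + 2*u*cos(pi*u)/pi**2 - 2*sin(pi*u)/pi - 2*sin(pi*u)/pi**3; evaluating from 0 to 3: ∫_{0}^{3} (u**2 - 2) cos(pi*u) du = (-6/pi**2) - (0) = -6/pi**2.
Hence a_3 = (2/3)·(-6/pi**2) = -4/pi**2.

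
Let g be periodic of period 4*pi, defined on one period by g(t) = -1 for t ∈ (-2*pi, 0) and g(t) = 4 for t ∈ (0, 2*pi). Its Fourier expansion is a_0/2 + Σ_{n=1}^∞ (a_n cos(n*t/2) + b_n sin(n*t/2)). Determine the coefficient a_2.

0

a_2 = (1/(2*pi)) ∫_{-2*pi}^{2*pi} g(t) cos(t) dt.
Split the integral at the breakpoints.
Directly, an antiderivative of (-1) cos(t) is -sin(t); evaluating from -2*pi to 0: ∫_{-2*pi}^{0} (-1) cos(t) dt = (0) - (0) = 0.
Directly, an antiderivative of (4) cos(t) is 4*sin(t); evaluating from 0 to 2*pi: ∫_{0}^{2*pi} (4) cos(t) dt = (0) - (0) = 0.
Summing the pieces and multiplying by (1/(2*pi)) gives a_2 = 0.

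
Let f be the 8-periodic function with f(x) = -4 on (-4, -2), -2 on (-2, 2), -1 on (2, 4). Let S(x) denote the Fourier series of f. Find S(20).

-5/2

x = 20 differs from x = 4 by 2 full period(s), and the series is 8-periodic.
At x = 4 the one-sided limits are f(4^-) = -1 and f(4^+) = -4.
By Dirichlet's theorem the series converges to their average, [(-1) + (-4)]/2 = -5/2.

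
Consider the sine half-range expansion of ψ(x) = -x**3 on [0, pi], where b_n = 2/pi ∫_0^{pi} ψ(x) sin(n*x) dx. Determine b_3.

b_3 = 2/pi ∫_0^{pi} (-x**3) sin(3*x) dx.
Integrating by parts three times (tabular method), an antiderivative of (-x**3) sin(3*x) is x**3*cos(3*x)/3 - x**2*sin(3*x)/3 - 2*x*cos(3*x)/9 + 2*sin(3*x)/27; evaluating from 0 to pi: ∫_{0}^{pi} (-x**3) sin(3*x) dx = (pi*(2 - 3*pi**2)/9) - (0) = pi*(2 - 3*pi**2)/9.
Hence b_3 = (2/pi)·(pi*(2 - 3*pi**2)/9) = 4/9 - 2*pi**2/3.

4/9 - 2*pi**2/3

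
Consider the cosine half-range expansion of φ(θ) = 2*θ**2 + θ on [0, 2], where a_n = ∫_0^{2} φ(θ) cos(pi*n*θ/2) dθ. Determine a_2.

a_2 = ∫_0^{2} (2*θ**2 + θ) cos(pi*θ) dθ.
Integrating by parts twice (tabular method), an antiderivative of (2*θ**2 + θ) cos(pi*θ) is 2*θ**2*sin(pi*θ)/pi + θ*sin(pi*θ)/pi + 4*θ*cos(pi*θ)/pi**2 - 4*sin(pi*θ)/pi**3 + cos(pi*θ)/pi**2; evaluating from 0 to 2: ∫_{0}^{2} (2*θ**2 + θ) cos(pi*θ) dθ = (9/pi**2) - (pi**(-2)) = 8/pi**2.
Hence a_2 = 8/pi**2.

8/pi**2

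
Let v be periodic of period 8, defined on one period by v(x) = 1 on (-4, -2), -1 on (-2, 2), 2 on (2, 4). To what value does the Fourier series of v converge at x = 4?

3/2

At x = 4 the one-sided limits are v(4^-) = 2 and v(4^+) = 1.
By Dirichlet's theorem the series converges to their average, [(2) + (1)]/2 = 3/2.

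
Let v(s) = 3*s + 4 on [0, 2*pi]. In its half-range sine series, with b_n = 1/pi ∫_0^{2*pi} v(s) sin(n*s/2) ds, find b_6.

b_6 = 1/pi ∫_0^{2*pi} (3*s + 4) sin(3*s) ds.
Integrating by parts (boundary term plus one more integral), an antiderivative of (3*s + 4) sin(3*s) is -s*cos(3*s) + sin(3*s)/3 - 4*cos(3*s)/3; evaluating from 0 to 2*pi: ∫_{0}^{2*pi} (3*s + 4) sin(3*s) ds = (-2*pi - 4/3) - (-4/3) = -2*pi.
Hence b_6 = (1/pi)·(-2*pi) = -2.

-2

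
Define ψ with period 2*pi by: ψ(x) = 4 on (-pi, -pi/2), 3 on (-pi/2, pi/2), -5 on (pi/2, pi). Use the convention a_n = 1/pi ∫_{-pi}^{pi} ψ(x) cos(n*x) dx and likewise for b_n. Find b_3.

b_3 = 1/pi ∫_{-pi}^{pi} ψ(x) sin(3*x) dx.
Split the integral at the breakpoints.
Directly, an antiderivative of (4) sin(3*x) is -4*cos(3*x)/3; evaluating from -pi to -pi/2: ∫_{-pi}^{-pi/2} (4) sin(3*x) dx = (0) - (4/3) = -4/3.
Directly, an antiderivative of (3) sin(3*x) is -cos(3*x); evaluating from -pi/2 to pi/2: ∫_{-pi/2}^{pi/2} (3) sin(3*x) dx = (0) - (0) = 0.
Directly, an antiderivative of (-5) sin(3*x) is 5*cos(3*x)/3; evaluating from pi/2 to pi: ∫_{pi/2}^{pi} (-5) sin(3*x) dx = (-5/3) - (0) = -5/3.
Summing the pieces and multiplying by (1/pi) gives b_3 = -3/pi.

-3/pi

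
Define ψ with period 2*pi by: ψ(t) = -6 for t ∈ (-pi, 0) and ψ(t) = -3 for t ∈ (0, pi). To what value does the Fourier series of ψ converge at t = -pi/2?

-6

ψ is continuous at t = -pi/2 with value -6, so the series converges to -6 there.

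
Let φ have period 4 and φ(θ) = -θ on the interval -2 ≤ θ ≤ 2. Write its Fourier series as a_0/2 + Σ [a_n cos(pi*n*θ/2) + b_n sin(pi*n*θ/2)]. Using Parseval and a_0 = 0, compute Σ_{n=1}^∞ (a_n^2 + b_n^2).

Parseval: a_0^2/2 + Σ_{n≥1} (a_n^2+b_n^2) = 1/2 ∫_{-2}^{2} φ(θ)^2 dθ = 8/3.
Subtract a_0^2/2 = 0: Σ (a_n^2+b_n^2) = 8/3.

8/3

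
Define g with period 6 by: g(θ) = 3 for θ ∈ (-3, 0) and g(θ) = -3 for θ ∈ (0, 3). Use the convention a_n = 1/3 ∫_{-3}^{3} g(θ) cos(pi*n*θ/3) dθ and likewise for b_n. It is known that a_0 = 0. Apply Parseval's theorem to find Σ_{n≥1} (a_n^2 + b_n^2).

18

Parseval: a_0^2/2 + Σ_{n≥1} (a_n^2+b_n^2) = 1/3 ∫_{-3}^{3} g(θ)^2 dθ = 18.
Subtract a_0^2/2 = 0: Σ (a_n^2+b_n^2) = 18.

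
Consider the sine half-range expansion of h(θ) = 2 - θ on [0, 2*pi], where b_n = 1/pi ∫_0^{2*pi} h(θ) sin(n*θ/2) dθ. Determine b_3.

4*(2 - pi)/(3*pi)

b_3 = 1/pi ∫_0^{2*pi} (2 - θ) sin(3*θ/2) dθ.
Integrating by parts (boundary term plus one more integral), an antiderivative of (2 - θ) sin(3*θ/2) is 2*θ*cos(3*θ/2)/3 - 4*sin(3*θ/2)/9 - 4*cos(3*θ/2)/3; evaluating from 0 to 2*pi: ∫_{0}^{2*pi} (2 - θ) sin(3*θ/2) dθ = (4/3 - 4*pi/3) - (-4/3) = 8/3 - 4*pi/3.
Hence b_3 = (1/pi)·(8/3 - 4*pi/3) = 4*(2 - pi)/(3*pi).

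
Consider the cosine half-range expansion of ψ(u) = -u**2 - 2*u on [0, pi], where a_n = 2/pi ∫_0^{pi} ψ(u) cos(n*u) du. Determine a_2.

a_2 = 2/pi ∫_0^{pi} (-u**2 - 2*u) cos(2*u) du.
Integrating by parts twice (tabular method), an antiderivative of (-u**2 - 2*u) cos(2*u) is -u**2*sin(2*u)/2 - u*sin(2*u) - u*cos(2*u)/2 + sin(2*u)/4 - cos(2*u)/2; evaluating from 0 to pi: ∫_{0}^{pi} (-u**2 - 2*u) cos(2*u) du = (-pi/2 - 1/2) - (-1/2) = -pi/2.
Hence a_2 = (2/pi)·(-pi/2) = -1.

-1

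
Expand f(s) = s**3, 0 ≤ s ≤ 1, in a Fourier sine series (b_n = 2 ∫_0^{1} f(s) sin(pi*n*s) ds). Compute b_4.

b_4 = 2 ∫_0^{1} (s**3) sin(4*pi*s) ds.
Integrating by parts three times (tabular method), an antiderivative of (s**3) sin(4*pi*s) is -s**3*cos(4*pi*s)/(4*pi) + 3*s**2*sin(4*pi*s)/(16*pi**2) + 3*s*cos(4*pi*s)/(32*pi**3) - 3*sin(4*pi*s)/(128*pi**4); evaluating from 0 to 1: ∫_{0}^{1} (s**3) sin(4*pi*s) ds = ((3 - 8*pi**2)/(32*pi**3)) - (0) = (3 - 8*pi**2)/(32*pi**3).
Hence b_4 = 2·((3 - 8*pi**2)/(32*pi**3)) = (3 - 8*pi**2)/(16*pi**3).

(3 - 8*pi**2)/(16*pi**3)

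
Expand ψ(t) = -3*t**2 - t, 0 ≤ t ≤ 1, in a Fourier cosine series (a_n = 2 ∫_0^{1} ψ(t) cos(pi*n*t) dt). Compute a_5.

a_5 = 2 ∫_0^{1} (-3*t**2 - t) cos(5*pi*t) dt.
Integrating by parts twice (tabular method), an antiderivative of (-3*t**2 - t) cos(5*pi*t) is -3*t**2*sin(5*pi*t)/(5*pi) - t*sin(5*pi*t)/(5*pi) - 6*t*cos(5*pi*t)/(25*pi**2) + 6*sin(5*pi*t)/(125*pi**3) - cos(5*pi*t)/(25*pi**2); evaluating from 0 to 1: ∫_{0}^{1} (-3*t**2 - t) cos(5*pi*t) dt = (7/(25*pi**2)) - (-1/(25*pi**2)) = 8/(25*pi**2).
Hence a_5 = 2·(8/(25*pi**2)) = 16/(25*pi**2).

16/(25*pi**2)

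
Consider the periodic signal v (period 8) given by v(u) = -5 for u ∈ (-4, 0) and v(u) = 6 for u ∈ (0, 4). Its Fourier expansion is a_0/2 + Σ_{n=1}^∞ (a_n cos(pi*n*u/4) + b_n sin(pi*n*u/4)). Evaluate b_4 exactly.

0

b_4 = 1/4 ∫_{-4}^{4} v(u) sin(pi*u) du.
Split the integral at the breakpoints.
Directly, an antiderivative of (-5) sin(pi*u) is 5*cos(pi*u)/pi; evaluating from -4 to 0: ∫_{-4}^{0} (-5) sin(pi*u) du = (5/pi) - (5/pi) = 0.
Directly, an antiderivative of (6) sin(pi*u) is -6*cos(pi*u)/pi; evaluating from 0 to 4: ∫_{0}^{4} (6) sin(pi*u) du = (-6/pi) - (-6/pi) = 0.
Summing the pieces and multiplying by (1/4) gives b_4 = 0.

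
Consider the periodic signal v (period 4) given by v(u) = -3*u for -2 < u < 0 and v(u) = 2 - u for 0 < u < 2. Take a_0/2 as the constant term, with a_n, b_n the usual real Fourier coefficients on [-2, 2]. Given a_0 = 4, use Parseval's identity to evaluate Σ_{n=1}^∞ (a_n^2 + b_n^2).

16/3

Parseval: a_0^2/2 + Σ_{n≥1} (a_n^2+b_n^2) = 1/2 ∫_{-2}^{2} v(u)^2 du = 40/3.
Subtract a_0^2/2 = 8: Σ (a_n^2+b_n^2) = 16/3.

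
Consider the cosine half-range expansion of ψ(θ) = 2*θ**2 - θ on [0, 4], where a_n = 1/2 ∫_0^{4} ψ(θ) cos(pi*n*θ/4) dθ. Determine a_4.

a_4 = 1/2 ∫_0^{4} (2*θ**2 - θ) cos(pi*θ) dθ.
Integrating by parts twice (tabular method), an antiderivative of (2*θ**2 - θ) cos(pi*θ) is 2*θ**2*sin(pi*θ)/pi - θ*sin(pi*θ)/pi + 4*θ*cos(pi*θ)/pi**2 - 4*sin(pi*θ)/pi**3 - cos(pi*θ)/pi**2; evaluating from 0 to 4: ∫_{0}^{4} (2*θ**2 - θ) cos(pi*θ) dθ = (15/pi**2) - (-1/pi**2) = 16/pi**2.
Hence a_4 = (1/2)·(16/pi**2) = 8/pi**2.

8/pi**2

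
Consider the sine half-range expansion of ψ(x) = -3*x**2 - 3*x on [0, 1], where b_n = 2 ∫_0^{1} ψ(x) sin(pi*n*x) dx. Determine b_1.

-12/pi + 24/pi**3

b_1 = 2 ∫_0^{1} (-3*x**2 - 3*x) sin(pi*x) dx.
Integrating by parts twice (tabular method), an antiderivative of (-3*x**2 - 3*x) sin(pi*x) is 3*x**2*cos(pi*x)/pi - 6*x*sin(pi*x)/pi**2 + 3*x*cos(pi*x)/pi - 3*sin(pi*x)/pi**2 - 6*cos(pi*x)/pi**3; evaluating from 0 to 1: ∫_{0}^{1} (-3*x**2 - 3*x) sin(pi*x) dx = (-6/pi + 6/pi**3) - (-6/pi**3) = -6/pi + 12/pi**3.
Hence b_1 = 2·(-6/pi + 12/pi**3) = -12/pi + 24/pi**3.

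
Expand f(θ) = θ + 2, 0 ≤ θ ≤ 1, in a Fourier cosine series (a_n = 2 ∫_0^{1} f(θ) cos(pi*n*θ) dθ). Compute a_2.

a_2 = 2 ∫_0^{1} (θ + 2) cos(2*pi*θ) dθ.
Integrating by parts (boundary term plus one more integral), an antiderivative of (θ + 2) cos(2*pi*θ) is θ*sin(2*pi*θ)/(2*pi) + sin(2*pi*θ)/pi + cos(2*pi*θ)/(4*pi**2); evaluating from 0 to 1: ∫_{0}^{1} (θ + 2) cos(2*pi*θ) dθ = (1/(4*pi**2)) - (1/(4*pi**2)) = 0.
Hence a_2 = 2·(0) = 0.

0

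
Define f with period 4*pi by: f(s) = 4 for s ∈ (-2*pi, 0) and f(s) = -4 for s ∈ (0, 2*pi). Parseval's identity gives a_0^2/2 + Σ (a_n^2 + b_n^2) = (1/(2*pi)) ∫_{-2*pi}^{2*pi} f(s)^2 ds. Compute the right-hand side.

32

(1/(2*pi)) ∫_{-2*pi}^{2*pi} f(s)^2 ds = (1/(2*pi)) · (64*pi) = 32.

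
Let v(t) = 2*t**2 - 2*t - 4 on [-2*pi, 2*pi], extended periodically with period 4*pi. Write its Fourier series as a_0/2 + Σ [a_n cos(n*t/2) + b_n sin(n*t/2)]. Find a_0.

-8 + 16*pi**2/3

a_0 = (1/(2*pi)) ∫_{-2*pi}^{2*pi} v(t) dt = (1/(2*pi)) · (-16*pi + 32*pi**3/3) = -8 + 16*pi**2/3.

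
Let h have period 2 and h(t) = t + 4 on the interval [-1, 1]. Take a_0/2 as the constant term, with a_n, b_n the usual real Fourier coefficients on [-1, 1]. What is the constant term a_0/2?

4

a_0 = ∫_{-1}^{1} h(t) dt = 8.
So the constant term a_0/2 = 4.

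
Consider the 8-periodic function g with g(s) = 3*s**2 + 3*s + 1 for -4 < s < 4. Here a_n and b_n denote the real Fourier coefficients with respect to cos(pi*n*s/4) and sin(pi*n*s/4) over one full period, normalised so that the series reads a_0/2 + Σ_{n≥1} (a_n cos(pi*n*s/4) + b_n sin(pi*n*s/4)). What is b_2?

-12/pi

b_2 = 1/4 ∫_{-4}^{4} g(s) sin(pi*s/2) ds.
Integrating by parts twice (tabular method), an antiderivative of (3*s**2 + 3*s + 1) sin(pi*s/2) is -6*s**2*cos(pi*s/2)/pi + 24*s*sin(pi*s/2)/pi**2 - 6*s*cos(pi*s/2)/pi + 12*sin(pi*s/2)/pi**2 - 2*cos(pi*s/2)/pi + 48*cos(pi*s/2)/pi**3; evaluating from -4 to 4: ∫_{-4}^{4} (3*s**2 + 3*s + 1) sin(pi*s/2) ds = (-122/pi + 48/pi**3) - (-74/pi + 48/pi**3) = -48/pi.
Hence b_2 = (1/4)·(-48/pi) = -12/pi.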